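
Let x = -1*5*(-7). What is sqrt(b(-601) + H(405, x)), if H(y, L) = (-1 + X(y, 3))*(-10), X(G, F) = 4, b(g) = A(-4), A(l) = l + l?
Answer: I*sqrt(38) ≈ 6.1644*I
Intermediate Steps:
A(l) = 2*l
b(g) = -8 (b(g) = 2*(-4) = -8)
x = 35 (x = -5*(-7) = 35)
H(y, L) = -30 (H(y, L) = (-1 + 4)*(-10) = 3*(-10) = -30)
sqrt(b(-601) + H(405, x)) = sqrt(-8 - 30) = sqrt(-38) = I*sqrt(38)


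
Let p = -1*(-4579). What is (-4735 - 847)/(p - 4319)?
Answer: -2791/130 ≈ -21.469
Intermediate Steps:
p = 4579
(-4735 - 847)/(p - 4319) = (-4735 - 847)/(4579 - 4319) = -5582/260 = -5582*1/260 = -2791/130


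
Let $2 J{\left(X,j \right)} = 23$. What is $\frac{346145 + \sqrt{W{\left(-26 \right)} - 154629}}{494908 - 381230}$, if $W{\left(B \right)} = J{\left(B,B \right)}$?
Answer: $\frac{346145}{113678} + \frac{i \sqrt{618470}}{227356} \approx 3.045 + 0.003459 i$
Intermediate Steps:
$J{\left(X,j \right)} = \frac{23}{2}$ ($J{\left(X,j \right)} = \frac{1}{2} \cdot 23 = \frac{23}{2}$)
$W{\left(B \right)} = \frac{23}{2}$
$\frac{346145 + \sqrt{W{\left(-26 \right)} - 154629}}{494908 - 381230} = \frac{346145 + \sqrt{\frac{23}{2} - 154629}}{494908 - 381230} = \frac{346145 + \sqrt{- \frac{309235}{2}}}{113678} = \left(346145 + \frac{i \sqrt{618470}}{2}\right) \frac{1}{113678} = \frac{346145}{113678} + \frac{i \sqrt{618470}}{227356}$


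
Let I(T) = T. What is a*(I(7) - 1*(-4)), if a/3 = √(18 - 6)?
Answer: 66*√3 ≈ 114.32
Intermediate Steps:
a = 6*√3 (a = 3*√(18 - 6) = 3*√12 = 3*(2*√3) = 6*√3 ≈ 10.392)
a*(I(7) - 1*(-4)) = (6*√3)*(7 - 1*(-4)) = (6*√3)*(7 + 4) = (6*√3)*11 = 66*√3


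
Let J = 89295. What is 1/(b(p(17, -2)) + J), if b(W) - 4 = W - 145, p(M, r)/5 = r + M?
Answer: 1/89229 ≈ 1.1207e-5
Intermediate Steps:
p(M, r) = 5*M + 5*r (p(M, r) = 5*(r + M) = 5*(M + r) = 5*M + 5*r)
b(W) = -141 + W (b(W) = 4 + (W - 145) = 4 + (-145 + W) = -141 + W)
1/(b(p(17, -2)) + J) = 1/((-141 + (5*17 + 5*(-2))) + 89295) = 1/((-141 + (85 - 10)) + 89295) = 1/((-141 + 75) + 89295) = 1/(-66 + 89295) = 1/89229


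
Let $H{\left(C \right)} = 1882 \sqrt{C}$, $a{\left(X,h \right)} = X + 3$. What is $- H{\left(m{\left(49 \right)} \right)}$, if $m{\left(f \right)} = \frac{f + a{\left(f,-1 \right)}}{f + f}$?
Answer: $- \frac{941 \sqrt{202}}{7} \approx -1910.6$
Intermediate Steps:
$a{\left(X,h \right)} = 3 + X$
$m{\left(f \right)} = \frac{3 + 2 f}{2 f}$ ($m{\left(f \right)} = \frac{f + \left(3 + f\right)}{f + f} = \frac{3 + 2 f}{2 f}$)
$- H{\left(m{\left(49 \right)} \right)} = - 1882 \sqrt{\frac{\frac{3}{2} + 49}{49}} = - 1882 \sqrt{\frac{1}{49} \cdot \frac{101}{2}} = - 1882 \sqrt{\frac{101}{98}} = - 1882 \frac{\sqrt{202}}{14} = - \frac{941 \sqrt{202}}{7}$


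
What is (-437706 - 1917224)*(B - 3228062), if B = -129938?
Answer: 7907854940000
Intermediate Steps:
(-437706 - 1917224)*(B - 3228062) = (-437706 - 1917224)*(-129938 - 3228062) = -2354930*(-3358000) = 7907854940000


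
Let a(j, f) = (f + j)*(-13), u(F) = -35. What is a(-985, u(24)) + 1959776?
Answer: 1973036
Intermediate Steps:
a(j, f) = -13*f - 13*j
a(-985, u(24)) + 1959776 = (-13*(-35) - 13*(-985)) + 1959776 = (455 + 12805) + 1959776 = 13260 + 1959776 = 1973036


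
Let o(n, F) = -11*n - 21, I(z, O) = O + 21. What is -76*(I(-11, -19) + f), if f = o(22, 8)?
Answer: 19836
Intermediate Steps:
I(z, O) = 21 + O
o(n, F) = -21 - 11*n
f = -263 (f = -21 - 11*22 = -21 - 242 = -263)
-76*(I(-11, -19) + f) = -76*((21 - 19) - 263) = -76*(2 - 263) = -76*(-261) = 19836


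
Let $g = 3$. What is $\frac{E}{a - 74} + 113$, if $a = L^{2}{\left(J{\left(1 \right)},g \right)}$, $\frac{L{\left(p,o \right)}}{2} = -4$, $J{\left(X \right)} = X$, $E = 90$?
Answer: $104$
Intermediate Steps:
$L{\left(p,o \right)} = -8$ ($L{\left(p,o \right)} = 2 \left(-4\right) = -8$)
$a = 64$ ($a = \left(-8\right)^{2} = 64$)
$\frac{E}{a - 74} + 113 = \frac{1}{64 - 74} \cdot 90 + 113 = \frac{1}{-10} \cdot 90 + 113 = \left(- \frac{1}{10}\right) 90 + 113 = -9 + 113 = 104$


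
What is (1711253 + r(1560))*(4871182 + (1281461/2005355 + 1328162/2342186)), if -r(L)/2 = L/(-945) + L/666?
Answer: 1382799835342730769754525994/165886476976605 ≈ 8.3358e+12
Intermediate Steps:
r(L) = -31*L/34965 (r(L) = -2*(L/(-945) + L/666) = -2*(L*(-1/945) + L*(1/666)) = -2*(-L/945 + L/666) = -31*L/34965)
(1711253 + r(1560))*(4871182 + (1281461/2005355 + 1328162/2342186)) = (1711253 - 31/34965*1560)*(4871182 + (1281461/2005355 + 1328162/2342186)) = (1711253 - 3224/2331)*(4871182 + (1281461*(1/2005355) + 1328162*(1/2342186))) = 3988927519*(4871182 + (1281461/2005355 + 60371/106463))/2331 = 3988927519*(4871182 + 257493469148/213496109365)/2331 = (3988927519/2331)*(1039978662502288578/213496109365) = 1382799835342730769754525994/165886476976605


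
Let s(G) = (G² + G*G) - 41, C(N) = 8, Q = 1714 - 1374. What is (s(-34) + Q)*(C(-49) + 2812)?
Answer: 7363020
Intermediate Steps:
Q = 340
s(G) = -41 + 2*G² (s(G) = (G² + G²) - 41 = 2*G² - 41 = -41 + 2*G²)
(s(-34) + Q)*(C(-49) + 2812) = ((-41 + 2*(-34)²) + 340)*(8 + 2812) = ((-41 + 2*1156) + 340)*2820 = ((-41 + 2312) + 340)*2820 = (2271 + 340)*2820 = 2611*2820 = 7363020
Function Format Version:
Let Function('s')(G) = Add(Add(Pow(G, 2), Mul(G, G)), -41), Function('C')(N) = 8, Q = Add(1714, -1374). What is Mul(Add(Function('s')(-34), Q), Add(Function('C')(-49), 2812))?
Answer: 7363020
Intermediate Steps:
Q = 340
Function('s')(G) = Add(-41, Mul(2, Pow(G, 2))) (Function('s')(G) = Add(Add(Pow(G, 2), Pow(G, 2)), -41) = Add(Mul(2, Pow(G, 2)), -41) = Add(-41, Mul(2, Pow(G, 2))))
Mul(Add(Function('s')(-34), Q), Add(Function('C')(-49), 2812)) = Mul(Add(Add(-41, Mul(2, Pow(-34, 2))), 340), Add(8, 2812)) = Mul(Add(Add(-41, Mul(2, 1156)), 340), 2820) = Mul(Add(Add(-41, 2312), 340), 2820) = Mul(Add(2271, 340), 2820) = Mul(2611, 2820) = 7363020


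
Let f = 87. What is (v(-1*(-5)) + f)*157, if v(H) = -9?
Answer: 12246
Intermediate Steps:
(v(-1*(-5)) + f)*157 = (-9 + 87)*157 = 78*157 = 12246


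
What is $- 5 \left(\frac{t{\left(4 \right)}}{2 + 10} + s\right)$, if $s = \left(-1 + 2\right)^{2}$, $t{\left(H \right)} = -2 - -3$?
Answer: $- \frac{65}{12} \approx -5.4167$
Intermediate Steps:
$t{\left(H \right)} = 1$ ($t{\left(H \right)} = -2 + 3 = 1$)
$s = 1$ ($s = 1^{2} = 1$)
$- 5 \left(\frac{t{\left(4 \right)}}{2 + 10} + s\right) = - 5 \left(1 \frac{1}{2 + 10} + 1\right) = - 5 \left(1 \cdot \frac{1}{12} + 1\right) = - 5 \left(\frac{1}{12} + 1\right) = \left(-5\right) \frac{13}{12} = - \frac{65}{12}$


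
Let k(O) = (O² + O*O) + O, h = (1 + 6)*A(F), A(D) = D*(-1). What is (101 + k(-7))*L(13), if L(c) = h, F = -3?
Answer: 4032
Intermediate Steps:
A(D) = -D
h = 21 (h = (1 + 6)*(-1*(-3)) = 7*3 = 21)
k(O) = O + 2*O² (k(O) = (O² + O²) + O = 2*O² + O = O + 2*O²)
L(c) = 21
(101 + k(-7))*L(13) = (101 - 7*(1 + 2*(-7)))*21 = (101 - 7*(1 - 14))*21 = (101 - 7*(-13))*21 = (101 + 91)*21 = 192*21 = 4032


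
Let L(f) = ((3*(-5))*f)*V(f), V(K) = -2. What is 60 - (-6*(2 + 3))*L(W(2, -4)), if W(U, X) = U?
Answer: 1860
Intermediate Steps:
L(f) = 30*f (L(f) = ((3*(-5))*f)*(-2) = -15*f*(-2) = 30*f)
60 - (-6*(2 + 3))*L(W(2, -4)) = 60 - (-6*(2 + 3))*30*2 = 60 - (-6*5)*60 = 60 - (-30)*60 = 60 - 1*(-1800) = 60 + 1800 = 1860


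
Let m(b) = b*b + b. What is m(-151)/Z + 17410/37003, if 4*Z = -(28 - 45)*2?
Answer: 1676531870/629051 ≈ 2665.2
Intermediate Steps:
m(b) = b + b² (m(b) = b² + b = b + b²)
Z = 17/2 (Z = (-(28 - 45)*2)/4 = (-(-17)*2)/4 = (-1*(-34))/4 = (¼)*34 = 17/2 ≈ 8.5000)
m(-151)/Z + 17410/37003 = (-151*(1 - 151))/(17/2) + 17410/37003 = -151*(-150)*(2/17) + 17410*(1/37003) = 22650*(2/17) + 17410/37003 = 45300/17 + 17410/37003 = 1676531870/629051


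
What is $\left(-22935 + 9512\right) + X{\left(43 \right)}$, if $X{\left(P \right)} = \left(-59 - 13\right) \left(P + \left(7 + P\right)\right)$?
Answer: $-20119$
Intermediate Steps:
$X{\left(P \right)} = -504 - 144 P$ ($X{\left(P \right)} = - 72 \left(7 + 2 P\right) = -504 - 144 P$)
$\left(-22935 + 9512\right) + X{\left(43 \right)} = \left(-22935 + 9512\right) - 6696 = -13423 - 6696 = -20119$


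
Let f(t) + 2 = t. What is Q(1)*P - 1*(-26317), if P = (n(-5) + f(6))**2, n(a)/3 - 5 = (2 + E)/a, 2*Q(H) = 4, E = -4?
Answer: 678327/25 ≈ 27133.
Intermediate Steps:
Q(H) = 2 (Q(H) = (1/2)*4 = 2)
f(t) = -2 + t
n(a) = 15 - 6/a (n(a) = 15 + 3*((2 - 4)/a) = 15 + 3*(-2/a) = 15 - 6/a)
P = 10201/25 (P = ((15 - 6/(-5)) + (-2 + 6))**2 = ((15 - 6*(-1/5)) + 4)**2 = ((15 + 6/5) + 4)**2 = (81/5 + 4)**2 = (101/5)**2 = 10201/25 ≈ 408.04)
Q(1)*P - 1*(-26317) = 2*(10201/25) - 1*(-26317) = 20402/25 + 26317 = 678327/25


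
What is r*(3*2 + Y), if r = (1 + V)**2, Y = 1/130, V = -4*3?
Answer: 94501/130 ≈ 726.93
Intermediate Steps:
V = -12
Y = 1/130 ≈ 0.0076923
r = 121 (r = (1 - 12)**2 = (-11)**2 = 121)
r*(3*2 + Y) = 121*(3*2 + 1/130) = 121*(6 + 1/130) = 121*(781/130) = 94501/130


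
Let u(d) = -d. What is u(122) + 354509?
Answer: 354387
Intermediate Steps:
u(122) + 354509 = -1*122 + 354509 = -122 + 354509 = 354387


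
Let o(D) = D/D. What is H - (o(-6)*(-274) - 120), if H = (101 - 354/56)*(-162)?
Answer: -209215/14 ≈ -14944.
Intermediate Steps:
o(D) = 1
H = -214731/14 (H = (101 - 354*1/56)*(-162) = (101 - 177/28)*(-162) = (2651/28)*(-162) = -214731/14 ≈ -15338.)
H - (o(-6)*(-274) - 120) = -214731/14 - (1*(-274) - 120) = -214731/14 - (-274 - 120) = -214731/14 - 1*(-394) = -214731/14 + 394 = -209215/14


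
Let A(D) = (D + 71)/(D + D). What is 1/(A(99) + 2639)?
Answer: 99/261346 ≈ 0.00037881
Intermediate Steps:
A(D) = (71 + D)/(2*D) (A(D) = (71 + D)/((2*D)) = (71 + D)*(1/(2*D)) = (71 + D)/(2*D))
1/(A(99) + 2639) = 1/((½)*(71 + 99)/99 + 2639) = 1/((½)*(1/99)*170 + 2639) = 1/(85/99 + 2639) = 1/(261346/99) = 99/261346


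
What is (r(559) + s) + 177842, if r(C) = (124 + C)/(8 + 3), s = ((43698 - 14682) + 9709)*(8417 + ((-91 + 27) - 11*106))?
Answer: 3063439270/11 ≈ 2.7849e+8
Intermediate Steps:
s = 278316575 (s = (29016 + 9709)*(8417 + (-64 - 1166)) = 38725*(8417 - 1230) = 38725*7187 = 278316575)
r(C) = 124/11 + C/11 (r(C) = (124 + C)/11 = (124 + C)*(1/11) = 124/11 + C/11)
(r(559) + s) + 177842 = ((124/11 + (1/11)*559) + 278316575) + 177842 = ((124/11 + 559/11) + 278316575) + 177842 = (683/11 + 278316575) + 177842 = 3061483008/11 + 177842 = 3063439270/11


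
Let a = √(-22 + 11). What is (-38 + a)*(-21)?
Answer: 798 - 21*I*√11 ≈ 798.0 - 69.649*I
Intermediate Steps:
a = I*√11 (a = √(-11) = I*√11 ≈ 3.3166*I)
(-38 + a)*(-21) = (-38 + I*√11)*(-21) = 798 - 21*I*√11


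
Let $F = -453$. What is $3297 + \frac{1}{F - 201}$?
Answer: $\frac{2156237}{654} \approx 3297.0$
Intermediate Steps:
$3297 + \frac{1}{F - 201} = 3297 + \frac{1}{-453 - 201} = 3297 + \frac{1}{-654} = 3297 - \frac{1}{654} = \frac{2156237}{654}$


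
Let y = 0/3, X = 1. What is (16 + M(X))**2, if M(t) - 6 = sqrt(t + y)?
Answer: 529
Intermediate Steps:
y = 0 (y = 0*(1/3) = 0)
M(t) = 6 + sqrt(t) (M(t) = 6 + sqrt(t + 0) = 6 + sqrt(t))
(16 + M(X))**2 = (16 + (6 + sqrt(1)))**2 = (16 + (6 + 1))**2 = (16 + 7)**2 = 23**2 = 529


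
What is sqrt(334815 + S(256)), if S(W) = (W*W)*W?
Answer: sqrt(17112031) ≈ 4136.7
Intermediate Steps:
S(W) = W**3 (S(W) = W**2*W = W**3)
sqrt(334815 + S(256)) = sqrt(334815 + 256**3) = sqrt(334815 + 16777216) = sqrt(17112031)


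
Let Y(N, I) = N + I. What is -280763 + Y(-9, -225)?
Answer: -280997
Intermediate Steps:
Y(N, I) = I + N
-280763 + Y(-9, -225) = -280763 + (-225 - 9) = -280763 - 234 = -280997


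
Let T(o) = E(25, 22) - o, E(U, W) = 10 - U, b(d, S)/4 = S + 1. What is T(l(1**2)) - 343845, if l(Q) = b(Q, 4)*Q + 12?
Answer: -343892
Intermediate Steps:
b(d, S) = 4 + 4*S (b(d, S) = 4*(S + 1) = 4*(1 + S) = 4 + 4*S)
l(Q) = 12 + 20*Q (l(Q) = (4 + 4*4)*Q + 12 = (4 + 16)*Q + 12 = 20*Q + 12 = 12 + 20*Q)
T(o) = -15 - o (T(o) = (10 - 1*25) - o = (10 - 25) - o = -15 - o)
T(l(1**2)) - 343845 = (-15 - (12 + 20*1**2)) - 343845 = (-15 - (12 + 20*1)) - 343845 = (-15 - (12 + 20)) - 343845 = (-15 - 1*32) - 343845 = (-15 - 32) - 343845 = -47 - 343845 = -343892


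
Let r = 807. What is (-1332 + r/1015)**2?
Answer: 1825668475929/1030225 ≈ 1.7721e+6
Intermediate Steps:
(-1332 + r/1015)**2 = (-1332 + 807/1015)**2 = (-1351173/1015)**2 = 1825668475929/1030225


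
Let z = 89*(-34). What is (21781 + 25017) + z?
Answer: 43772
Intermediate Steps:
z = -3026
(21781 + 25017) + z = (21781 + 25017) - 3026 = 46798 - 3026 = 43772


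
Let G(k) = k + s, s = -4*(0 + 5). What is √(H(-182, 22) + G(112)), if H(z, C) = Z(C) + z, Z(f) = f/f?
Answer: I*√89 ≈ 9.434*I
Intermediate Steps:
Z(f) = 1
s = -20 (s = -4*5 = -20)
H(z, C) = 1 + z
G(k) = -20 + k (G(k) = k - 20 = -20 + k)
√(H(-182, 22) + G(112)) = √((1 - 182) + (-20 + 112)) = √(-181 + 92) = √(-89) = I*√89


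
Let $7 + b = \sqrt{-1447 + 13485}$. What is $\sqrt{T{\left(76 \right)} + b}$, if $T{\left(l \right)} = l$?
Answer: $\sqrt{69 + \sqrt{12038}} \approx 13.369$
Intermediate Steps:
$b = -7 + \sqrt{12038}$ ($b = -7 + \sqrt{-1447 + 13485} = -7 + \sqrt{12038} \approx 102.72$)
$\sqrt{T{\left(76 \right)} + b} = \sqrt{76 - \left(7 - \sqrt{12038}\right)} = \sqrt{69 + \sqrt{12038}}$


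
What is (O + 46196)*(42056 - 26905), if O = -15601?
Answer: 463544845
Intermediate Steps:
(O + 46196)*(42056 - 26905) = (-15601 + 46196)*(42056 - 26905) = 30595*15151 = 463544845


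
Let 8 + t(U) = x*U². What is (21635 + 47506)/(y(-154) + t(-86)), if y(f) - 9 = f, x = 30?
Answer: 23047/73909 ≈ 0.31183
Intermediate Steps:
y(f) = 9 + f
t(U) = -8 + 30*U²
(21635 + 47506)/(y(-154) + t(-86)) = (21635 + 47506)/((9 - 154) + (-8 + 30*(-86)²)) = 69141/(-145 + (-8 + 30*7396)) = 69141/(-145 + (-8 + 221880)) = 69141/(-145 + 221872) = 69141/221727 = 69141*(1/221727) = 23047/73909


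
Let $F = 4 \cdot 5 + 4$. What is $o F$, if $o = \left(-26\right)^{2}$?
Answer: $16224$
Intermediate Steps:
$F = 24$ ($F = 20 + 4 = 24$)
$o = 676$
$o F = 676 \cdot 24 = 16224$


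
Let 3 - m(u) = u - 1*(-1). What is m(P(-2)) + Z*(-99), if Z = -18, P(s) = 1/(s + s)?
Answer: 7137/4 ≈ 1784.3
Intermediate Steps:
P(s) = 1/(2*s)
m(u) = 2 - u (m(u) = 3 - (u - 1*(-1)) = 3 - (u + 1) = 3 - (1 + u) = 3 + (-1 - u) = 2 - u)
m(P(-2)) + Z*(-99) = (2 - 1/(2*(-2))) - 18*(-99) = (2 - (-1)/(2*2)) + 1782 = (2 - 1*(-¼)) + 1782 = (2 + ¼) + 1782 = 9/4 + 1782 = 7137/4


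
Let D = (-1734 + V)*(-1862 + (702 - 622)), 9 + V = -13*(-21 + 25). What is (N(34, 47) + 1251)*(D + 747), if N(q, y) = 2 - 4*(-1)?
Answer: 4021692309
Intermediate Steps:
N(q, y) = 6 (N(q, y) = 2 + 4 = 6)
V = -61 (V = -9 - 13*(-21 + 25) = -9 - 13*4 = -9 - 52 = -61)
D = 3198690 (D = (-1734 - 61)*(-1862 + (702 - 622)) = -1795*(-1862 + 80) = -1795*(-1782) = 3198690)
(N(34, 47) + 1251)*(D + 747) = (6 + 1251)*(3198690 + 747) = 1257*3199437 = 4021692309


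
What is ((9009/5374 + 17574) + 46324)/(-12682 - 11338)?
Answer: -343396861/129083480 ≈ -2.6603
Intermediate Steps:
((9009/5374 + 17574) + 46324)/(-12682 - 11338) = ((9009*(1/5374) + 17574) + 46324)/(-24020) = ((9009/5374 + 17574) + 46324)*(-1/24020) = (94451685/5374 + 46324)*(-1/24020) = (343396861/5374)*(-1/24020) = -343396861/129083480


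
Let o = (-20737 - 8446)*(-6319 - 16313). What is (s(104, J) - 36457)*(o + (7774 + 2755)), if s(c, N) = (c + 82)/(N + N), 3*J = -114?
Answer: -48161485085785/2 ≈ -2.4081e+13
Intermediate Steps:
J = -38 (J = (1/3)*(-114) = -38)
s(c, N) = (82 + c)/(2*N) (s(c, N) = (82 + c)/((2*N)) = (82 + c)*(1/(2*N)) = (82 + c)/(2*N))
o = 660469656 (o = -29183*(-22632) = 660469656)
(s(104, J) - 36457)*(o + (7774 + 2755)) = ((1/2)*(82 + 104)/(-38) - 36457)*(660469656 + (7774 + 2755)) = ((1/2)*(-1/38)*186 - 36457)*(660469656 + 10529) = (-93/38 - 36457)*660480185 = -1385459/38*660480185 = -48161485085785/2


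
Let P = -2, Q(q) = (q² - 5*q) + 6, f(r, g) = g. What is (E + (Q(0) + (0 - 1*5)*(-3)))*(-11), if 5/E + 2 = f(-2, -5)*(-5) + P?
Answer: -4906/21 ≈ -233.62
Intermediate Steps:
Q(q) = 6 + q² - 5*q
E = 5/21 (E = 5/(-2 + (-5*(-5) - 2)) = 5/(-2 + (25 - 2)) = 5/(-2 + 23) = 5/21 ≈ 0.23810)
(E + (Q(0) + (0 - 1*5)*(-3)))*(-11) = (5/21 + ((6 + 0² - 5*0) + (0 - 1*5)*(-3)))*(-11) = (5/21 + ((6 + 0 + 0) + (0 - 5)*(-3)))*(-11) = (5/21 + (6 - 5*(-3)))*(-11) = (5/21 + (6 + 15))*(-11) = (5/21 + 21)*(-11) = (446/21)*(-11) = -4906/21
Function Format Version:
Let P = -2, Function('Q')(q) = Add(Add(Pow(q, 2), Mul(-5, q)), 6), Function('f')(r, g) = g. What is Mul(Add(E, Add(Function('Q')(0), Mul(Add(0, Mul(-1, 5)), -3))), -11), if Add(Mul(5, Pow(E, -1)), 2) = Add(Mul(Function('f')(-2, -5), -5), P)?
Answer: Rational(-4906, 21) ≈ -233.62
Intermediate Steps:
Function('Q')(q) = Add(6, Pow(q, 2), Mul(-5, q))
E = Rational(5, 21) (E = Mul(5, Pow(Add(-2, Add(Mul(-5, -5), -2)), -1)) = Mul(5, Pow(Add(-2, Add(25, -2)), -1)) = Mul(5, Pow(Add(-2, 23), -1)) = Mul(5, Pow(21, -1)) = Mul(5, Rational(1, 21)) = Rational(5, 21) ≈ 0.23810)
Mul(Add(E, Add(Function('Q')(0), Mul(Add(0, Mul(-1, 5)), -3))), -11) = Mul(Add(Rational(5, 21), Add(Add(6, Pow(0, 2), Mul(-5, 0)), Mul(Add(0, Mul(-1, 5)), -3))), -11) = Mul(Add(Rational(5, 21), Add(Add(6, 0, 0), Mul(Add(0, -5), -3))), -11) = Mul(Add(Rational(5, 21), Add(6, Mul(-5, -3))), -11) = Mul(Add(Rational(5, 21), Add(6, 15)), -11) = Mul(Add(Rational(5, 21), 21), -11) = Mul(Rational(446, 21), -11) = Rational(-4906, 21)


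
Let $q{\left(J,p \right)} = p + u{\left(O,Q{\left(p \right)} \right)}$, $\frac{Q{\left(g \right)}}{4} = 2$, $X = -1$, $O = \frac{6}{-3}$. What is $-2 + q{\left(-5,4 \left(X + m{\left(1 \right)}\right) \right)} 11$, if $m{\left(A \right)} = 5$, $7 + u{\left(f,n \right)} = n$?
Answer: $185$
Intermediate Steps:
$O = -2$ ($O = 6 \left(- \frac{1}{3}\right) = -2$)
$Q{\left(g \right)} = 8$ ($Q{\left(g \right)} = 4 \cdot 2 = 8$)
$u{\left(f,n \right)} = -7 + n$
$q{\left(J,p \right)} = 1 + p$ ($q{\left(J,p \right)} = p + \left(-7 + 8\right) = p + 1 = 1 + p$)
$-2 + q{\left(-5,4 \left(X + m{\left(1 \right)}\right) \right)} 11 = -2 + \left(1 + 4 \left(-1 + 5\right)\right) 11 = -2 + \left(1 + 4 \cdot 4\right) 11 = -2 + \left(1 + 16\right) 11 = -2 + 17 \cdot 11 = -2 + 187 = 185$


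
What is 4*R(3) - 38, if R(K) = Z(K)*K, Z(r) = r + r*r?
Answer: 106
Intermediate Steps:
Z(r) = r + r²
R(K) = K²*(1 + K) (R(K) = (K*(1 + K))*K = K²*(1 + K))
4*R(3) - 38 = 4*(3²*(1 + 3)) - 38 = 4*(9*4) - 38 = 4*36 - 38 = 144 - 38 = 106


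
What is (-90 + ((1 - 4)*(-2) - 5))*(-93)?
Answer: 8277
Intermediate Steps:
(-90 + ((1 - 4)*(-2) - 5))*(-93) = (-90 + (-3*(-2) - 5))*(-93) = (-90 + (6 - 5))*(-93) = (-90 + 1)*(-93) = -89*(-93) = 8277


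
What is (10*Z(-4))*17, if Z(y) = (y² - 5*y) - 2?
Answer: 5780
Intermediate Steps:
Z(y) = -2 + y² - 5*y
(10*Z(-4))*17 = (10*(-2 + (-4)² - 5*(-4)))*17 = (10*(-2 + 16 + 20))*17 = (10*34)*17 = 340*17 = 5780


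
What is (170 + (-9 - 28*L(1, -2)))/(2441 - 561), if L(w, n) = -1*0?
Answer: 161/1880 ≈ 0.085638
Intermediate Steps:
L(w, n) = 0
(170 + (-9 - 28*L(1, -2)))/(2441 - 561) = (170 + (-9 - 28*0))/(2441 - 561) = (170 + (-9 + 0))/1880 = (170 - 9)*(1/1880) = 161*(1/1880) = 161/1880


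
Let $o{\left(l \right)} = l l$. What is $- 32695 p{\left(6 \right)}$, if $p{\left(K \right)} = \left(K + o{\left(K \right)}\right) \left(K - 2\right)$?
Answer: $-5492760$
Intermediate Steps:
$o{\left(l \right)} = l^{2}$
$p{\left(K \right)} = \left(-2 + K\right) \left(K + K^{2}\right)$ ($p{\left(K \right)} = \left(K + K^{2}\right) \left(K - 2\right) = \left(K + K^{2}\right) \left(-2 + K\right) = \left(-2 + K\right) \left(K + K^{2}\right)$)
$- 32695 p{\left(6 \right)} = - 32695 \cdot 6 \left(-2 + 6^{2} - 6\right) = - 32695 \cdot 6 \left(-2 + 36 - 6\right) = - 32695 \cdot 6 \cdot 28 = \left(-32695\right) 168 = -5492760$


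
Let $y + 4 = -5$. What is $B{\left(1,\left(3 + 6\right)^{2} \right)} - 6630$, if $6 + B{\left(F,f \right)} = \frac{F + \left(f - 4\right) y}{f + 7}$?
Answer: $- \frac{146165}{22} \approx -6643.9$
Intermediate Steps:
$y = -9$ ($y = -4 - 5 = -9$)
$B{\left(F,f \right)} = -6 + \frac{36 + F - 9 f}{7 + f}$ ($B{\left(F,f \right)} = -6 + \frac{F + \left(f - 4\right) \left(-9\right)}{f + 7} = -6 + \frac{F + \left(f - 4\right) \left(-9\right)}{7 + f} = -6 + \frac{F + \left(-4 + f\right) \left(-9\right)}{7 + f} = -6 + \frac{F - \left(-36 + 9 f\right)}{7 + f} = -6 + \frac{36 + F - 9 f}{7 + f}$)
$B{\left(1,\left(3 + 6\right)^{2} \right)} - 6630 = \frac{-6 + 1 - 15 \left(3 + 6\right)^{2}}{7 + \left(3 + 6\right)^{2}} - 6630 = \frac{-6 + 1 - 15 \cdot 9^{2}}{7 + 9^{2}} - 6630 = \frac{-6 + 1 - 1215}{7 + 81} - 6630 = \frac{-6 + 1 - 1215}{88} - 6630 = \frac{1}{88} \left(-1220\right) - 6630 = - \frac{305}{22} - 6630 = - \frac{146165}{22}$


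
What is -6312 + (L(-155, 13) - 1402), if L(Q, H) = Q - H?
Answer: -7882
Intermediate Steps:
-6312 + (L(-155, 13) - 1402) = -6312 + ((-155 - 1*13) - 1402) = -6312 + ((-155 - 13) - 1402) = -6312 + (-168 - 1402) = -6312 - 1570 = -7882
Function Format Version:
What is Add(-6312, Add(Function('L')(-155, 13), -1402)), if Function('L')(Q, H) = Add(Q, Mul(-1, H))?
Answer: -7882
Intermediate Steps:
Add(-6312, Add(Function('L')(-155, 13), -1402)) = Add(-6312, Add(Add(-155, Mul(-1, 13)), -1402)) = Add(-6312, Add(Add(-155, -13), -1402)) = Add(-6312, Add(-168, -1402)) = Add(-6312, -1570) = -7882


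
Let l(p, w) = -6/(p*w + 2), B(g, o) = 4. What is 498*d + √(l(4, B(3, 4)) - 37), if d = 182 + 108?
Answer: 144420 + 4*I*√21/3 ≈ 1.4442e+5 + 6.1101*I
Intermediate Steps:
l(p, w) = -6/(2 + p*w)
d = 290
498*d + √(l(4, B(3, 4)) - 37) = 498*290 + √(-6/(2 + 4*4) - 37) = 144420 + √(-6/(2 + 16) - 37) = 144420 + √(-6/18 - 37) = 144420 + √(-6*1/18 - 37) = 144420 + √(-⅓ - 37) = 144420 + √(-112/3) = 144420 + 4*I*√21/3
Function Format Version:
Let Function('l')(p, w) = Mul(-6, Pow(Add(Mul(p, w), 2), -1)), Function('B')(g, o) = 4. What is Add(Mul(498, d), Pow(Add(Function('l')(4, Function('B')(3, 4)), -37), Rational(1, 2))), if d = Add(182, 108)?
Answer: Add(144420, Mul(Rational(4, 3), I, Pow(21, Rational(1, 2)))) ≈ Add(1.4442e+5, Mul(6.1101, I))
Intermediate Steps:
Function('l')(p, w) = Mul(-6, Pow(Add(2, Mul(p, w)), -1))
d = 290
Add(Mul(498, d), Pow(Add(Function('l')(4, Function('B')(3, 4)), -37), Rational(1, 2))) = Add(Mul(498, 290), Pow(Add(Mul(-6, Pow(Add(2, Mul(4, 4)), -1)), -37), Rational(1, 2))) = Add(144420, Pow(Add(Mul(-6, Pow(Add(2, 16), -1)), -37), Rational(1, 2))) = Add(144420, Pow(Add(Mul(-6, Pow(18, -1)), -37), Rational(1, 2))) = Add(144420, Pow(Add(Mul(-6, Rational(1, 18)), -37), Rational(1, 2))) = Add(144420, Pow(Add(Rational(-1, 3), -37), Rational(1, 2))) = Add(144420, Pow(Rational(-112, 3), Rational(1, 2))) = Add(144420, Mul(Rational(4, 3), I, Pow(21, Rational(1, 2))))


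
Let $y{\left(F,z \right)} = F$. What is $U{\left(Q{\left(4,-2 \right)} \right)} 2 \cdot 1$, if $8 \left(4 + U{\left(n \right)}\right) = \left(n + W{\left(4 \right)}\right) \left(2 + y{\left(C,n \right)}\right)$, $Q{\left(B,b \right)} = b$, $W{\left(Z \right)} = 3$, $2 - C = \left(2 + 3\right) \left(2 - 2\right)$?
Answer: $-7$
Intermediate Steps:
$C = 2$ ($C = 2 - \left(2 + 3\right) \left(2 - 2\right) = 2 - 5 \cdot 0 = 2 - 0 = 2 + 0 = 2$)
$U{\left(n \right)} = - \frac{5}{2} + \frac{n}{2}$ ($U{\left(n \right)} = -4 + \frac{\left(n + 3\right) \left(2 + 2\right)}{8} = -4 + \frac{\left(3 + n\right) 4}{8} = -4 + \frac{12 + 4 n}{8} = -4 + \left(\frac{3}{2} + \frac{n}{2}\right) = - \frac{5}{2} + \frac{n}{2}$)
$U{\left(Q{\left(4,-2 \right)} \right)} 2 \cdot 1 = \left(- \frac{5}{2} + \frac{1}{2} \left(-2\right)\right) 2 \cdot 1 = \left(- \frac{5}{2} - 1\right) 2 = \left(- \frac{7}{2}\right) 2 = -7$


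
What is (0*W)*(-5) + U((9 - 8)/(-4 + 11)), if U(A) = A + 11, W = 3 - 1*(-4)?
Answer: 78/7 ≈ 11.143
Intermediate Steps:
W = 7 (W = 3 + 4 = 7)
U(A) = 11 + A
(0*W)*(-5) + U((9 - 8)/(-4 + 11)) = (0*7)*(-5) + (11 + (9 - 8)/(-4 + 11)) = 0*(-5) + (11 + 1/7) = 0 + (11 + 1*(⅐)) = 0 + (11 + ⅐) = 0 + 78/7 = 78/7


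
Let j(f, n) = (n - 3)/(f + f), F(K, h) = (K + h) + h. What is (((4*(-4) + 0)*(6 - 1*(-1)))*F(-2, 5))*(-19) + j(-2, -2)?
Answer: 68101/4 ≈ 17025.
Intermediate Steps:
F(K, h) = K + 2*h
j(f, n) = (-3 + n)/(2*f) (j(f, n) = (-3 + n)/((2*f)) = (-3 + n)*(1/(2*f)) = (-3 + n)/(2*f))
(((4*(-4) + 0)*(6 - 1*(-1)))*F(-2, 5))*(-19) + j(-2, -2) = (((4*(-4) + 0)*(6 - 1*(-1)))*(-2 + 2*5))*(-19) + (½)*(-3 - 2)/(-2) = (((-16 + 0)*(6 + 1))*(-2 + 10))*(-19) + (½)*(-½)*(-5) = (-16*7*8)*(-19) + 5/4 = -112*8*(-19) + 5/4 = -896*(-19) + 5/4 = 17024 + 5/4 = 68101/4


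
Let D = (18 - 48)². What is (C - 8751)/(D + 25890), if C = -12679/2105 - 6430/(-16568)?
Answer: -50898876027/155719732600 ≈ -0.32686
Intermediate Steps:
C = -98265261/17437820 (C = -12679*1/2105 - 6430*(-1/16568) = -12679/2105 + 3215/8284 = -98265261/17437820 ≈ -5.6352)
D = 900 (D = (-30)² = 900)
(C - 8751)/(D + 25890) = (-98265261/17437820 - 8751)/(900 + 25890) = -152696628081/17437820/26790 = -152696628081/17437820*1/26790 = -50898876027/155719732600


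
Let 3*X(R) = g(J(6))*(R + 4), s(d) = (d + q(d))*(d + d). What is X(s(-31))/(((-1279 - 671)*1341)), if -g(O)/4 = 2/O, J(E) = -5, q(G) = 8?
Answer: -88/301725 ≈ -0.00029166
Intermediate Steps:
g(O) = -8/O
s(d) = 2*d*(8 + d) (s(d) = (d + 8)*(d + d) = (8 + d)*(2*d) = 2*d*(8 + d))
X(R) = 32/15 + 8*R/15 (X(R) = ((-8/(-5))*(R + 4))/3 = ((-8*(-1/5))*(4 + R))/3 = (8*(4 + R)/5)/3 = (32/5 + 8*R/5)/3 = 32/15 + 8*R/15)
X(s(-31))/(((-1279 - 671)*1341)) = (32/15 + 8*(2*(-31)*(8 - 31))/15)/(((-1279 - 671)*1341)) = (32/15 + 8*(2*(-31)*(-23))/15)/((-1950*1341)) = (32/15 + (8/15)*1426)/(-2614950) = (32/15 + 11408/15)*(-1/2614950) = (2288/3)*(-1/2614950) = -88/301725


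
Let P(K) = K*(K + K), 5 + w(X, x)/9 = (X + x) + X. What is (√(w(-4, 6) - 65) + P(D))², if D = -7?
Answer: 9476 + 1568*I*√2 ≈ 9476.0 + 2217.5*I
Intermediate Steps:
w(X, x) = -45 + 9*x + 18*X (w(X, x) = -45 + 9*((X + x) + X) = -45 + 9*(x + 2*X) = -45 + (9*x + 18*X) = -45 + 9*x + 18*X)
P(K) = 2*K² (P(K) = K*(2*K) = 2*K²)
(√(w(-4, 6) - 65) + P(D))² = (√((-45 + 9*6 + 18*(-4)) - 65) + 2*(-7)²)² = (√((-45 + 54 - 72) - 65) + 2*49)² = (√(-63 - 65) + 98)² = (√(-128) + 98)² = (8*I*√2 + 98)² = (98 + 8*I*√2)²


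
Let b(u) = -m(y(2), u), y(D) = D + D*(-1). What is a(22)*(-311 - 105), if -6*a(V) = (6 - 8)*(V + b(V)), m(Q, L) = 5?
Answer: -7072/3 ≈ -2357.3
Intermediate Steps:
y(D) = 0 (y(D) = D - D = 0)
b(u) = -5 (b(u) = -1*5 = -5)
a(V) = -5/3 + V/3 (a(V) = -(6 - 8)*(V - 5)/6 = -(-1)*(-5 + V)/3 = -(10 - 2*V)/6 = -5/3 + V/3)
a(22)*(-311 - 105) = (-5/3 + (1/3)*22)*(-311 - 105) = (-5/3 + 22/3)*(-416) = (17/3)*(-416) = -7072/3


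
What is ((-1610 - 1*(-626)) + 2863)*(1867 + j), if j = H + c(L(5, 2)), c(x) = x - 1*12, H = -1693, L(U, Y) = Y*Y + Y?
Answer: 315672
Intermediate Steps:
L(U, Y) = Y + Y**2 (L(U, Y) = Y**2 + Y = Y + Y**2)
c(x) = -12 + x (c(x) = x - 12 = -12 + x)
j = -1699 (j = -1693 + (-12 + 2*(1 + 2)) = -1693 + (-12 + 2*3) = -1693 + (-12 + 6) = -1693 - 6 = -1699)
((-1610 - 1*(-626)) + 2863)*(1867 + j) = ((-1610 - 1*(-626)) + 2863)*(1867 - 1699) = ((-1610 + 626) + 2863)*168 = (-984 + 2863)*168 = 1879*168 = 315672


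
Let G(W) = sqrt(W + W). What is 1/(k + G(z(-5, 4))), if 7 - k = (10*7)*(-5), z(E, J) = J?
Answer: 357/127441 - 2*sqrt(2)/127441 ≈ 0.0027791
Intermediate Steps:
G(W) = sqrt(2)*sqrt(W) (G(W) = sqrt(2*W) = sqrt(2)*sqrt(W))
k = 357 (k = 7 - 10*7*(-5) = 7 - 70*(-5) = 7 - 1*(-350) = 7 + 350 = 357)
1/(k + G(z(-5, 4))) = 1/(357 + sqrt(2)*sqrt(4)) = 1/(357 + sqrt(2)*2) = 1/(357 + 2*sqrt(2))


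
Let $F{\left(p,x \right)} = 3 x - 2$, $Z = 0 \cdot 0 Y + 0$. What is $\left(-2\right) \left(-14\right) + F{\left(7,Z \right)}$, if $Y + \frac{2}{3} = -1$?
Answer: $26$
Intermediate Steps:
$Y = - \frac{5}{3}$ ($Y = - \frac{2}{3} - 1 = - \frac{5}{3} \approx -1.6667$)
$Z = 0$ ($Z = 0 \cdot 0 \left(- \frac{5}{3}\right) + 0 = 0 \cdot 0 + 0 = 0 + 0 = 0$)
$F{\left(p,x \right)} = -2 + 3 x$
$\left(-2\right) \left(-14\right) + F{\left(7,Z \right)} = \left(-2\right) \left(-14\right) + \left(-2 + 3 \cdot 0\right) = 28 + \left(-2 + 0\right) = 28 - 2 = 26$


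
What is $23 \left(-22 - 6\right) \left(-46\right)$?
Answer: $29624$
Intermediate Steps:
$23 \left(-22 - 6\right) \left(-46\right) = 23 \left(-28\right) \left(-46\right) = \left(-644\right) \left(-46\right) = 29624$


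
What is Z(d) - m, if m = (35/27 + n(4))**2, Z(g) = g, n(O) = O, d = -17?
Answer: -32842/729 ≈ -45.051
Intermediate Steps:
m = 20449/729 (m = (35/27 + 4)**2 = (143/27)**2 = 20449/729 ≈ 28.051)
Z(d) - m = -17 - 1*20449/729 = -17 - 20449/729 = -32842/729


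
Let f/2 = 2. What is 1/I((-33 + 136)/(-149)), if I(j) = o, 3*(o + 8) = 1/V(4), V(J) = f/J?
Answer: -3/23 ≈ -0.13043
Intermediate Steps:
f = 4 (f = 2*2 = 4)
V(J) = 4/J
o = -23/3 (o = -8 + 1/(3*((4/4))) = -8 + 1/(3*((4*(1/4)))) = -8 + (1/3)/1 = -8 + (1/3)*1 = -8 + 1/3 = -23/3 ≈ -7.6667)
I(j) = -23/3
1/I((-33 + 136)/(-149)) = 1/(-23/3) = -3/23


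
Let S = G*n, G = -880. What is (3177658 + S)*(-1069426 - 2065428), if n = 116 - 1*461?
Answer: -10913235566332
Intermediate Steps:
n = -345 (n = 116 - 461 = -345)
S = 303600 (S = -880*(-345) = 303600)
(3177658 + S)*(-1069426 - 2065428) = (3177658 + 303600)*(-1069426 - 2065428) = 3481258*(-3134854) = -10913235566332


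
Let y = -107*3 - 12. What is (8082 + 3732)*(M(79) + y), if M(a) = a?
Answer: -3000756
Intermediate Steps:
y = -333 (y = -321 - 12 = -333)
(8082 + 3732)*(M(79) + y) = (8082 + 3732)*(79 - 333) = 11814*(-254) = -3000756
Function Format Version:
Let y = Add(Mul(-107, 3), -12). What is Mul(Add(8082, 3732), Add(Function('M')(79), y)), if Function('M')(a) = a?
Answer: -3000756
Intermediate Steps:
y = -333 (y = Add(-321, -12) = -333)
Mul(Add(8082, 3732), Add(Function('M')(79), y)) = Mul(Add(8082, 3732), Add(79, -333)) = Mul(11814, -254) = -3000756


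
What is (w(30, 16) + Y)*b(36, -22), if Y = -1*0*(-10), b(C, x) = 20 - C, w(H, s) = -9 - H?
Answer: 624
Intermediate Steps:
Y = 0 (Y = 0*(-10) = 0)
(w(30, 16) + Y)*b(36, -22) = ((-9 - 1*30) + 0)*(20 - 1*36) = ((-9 - 30) + 0)*(20 - 36) = (-39 + 0)*(-16) = -39*(-16) = 624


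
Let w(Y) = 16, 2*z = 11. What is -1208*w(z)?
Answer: -19328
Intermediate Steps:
z = 11/2 (z = (1/2)*11 = 11/2 ≈ 5.5000)
-1208*w(z) = -1208*16 = -19328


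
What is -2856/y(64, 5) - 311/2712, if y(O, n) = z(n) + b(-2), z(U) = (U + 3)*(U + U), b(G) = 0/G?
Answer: -485647/13560 ≈ -35.815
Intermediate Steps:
b(G) = 0
z(U) = 2*U*(3 + U) (z(U) = (3 + U)*(2*U) = 2*U*(3 + U))
y(O, n) = 2*n*(3 + n) (y(O, n) = 2*n*(3 + n) + 0 = 2*n*(3 + n))
-2856/y(64, 5) - 311/2712 = -2856*1/(10*(3 + 5)) - 311/2712 = -2856/(2*5*8) - 311*1/2712 = -2856/80 - 311/2712 = -2856*1/80 - 311/2712 = -357/10 - 311/2712 = -485647/13560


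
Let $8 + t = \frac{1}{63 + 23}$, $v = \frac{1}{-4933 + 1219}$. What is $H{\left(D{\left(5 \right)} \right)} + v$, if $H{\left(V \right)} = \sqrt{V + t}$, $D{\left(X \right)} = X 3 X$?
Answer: $- \frac{1}{3714} + \frac{\sqrt{495618}}{86} \approx 8.1858$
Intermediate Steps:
$D{\left(X \right)} = 3 X^{2}$ ($D{\left(X \right)} = 3 X X = 3 X^{2}$)
$v = - \frac{1}{3714}$ ($v = \frac{1}{-3714} = - \frac{1}{3714} \approx -0.00026925$)
$t = - \frac{687}{86}$ ($t = -8 + \frac{1}{63 + 23} = -8 + \frac{1}{86} = - \frac{687}{86} \approx -7.9884$)
$H{\left(V \right)} = \sqrt{- \frac{687}{86} + V}$ ($H{\left(V \right)} = \sqrt{V - \frac{687}{86}} = \sqrt{- \frac{687}{86} + V}$)
$H{\left(D{\left(5 \right)} \right)} + v = \frac{\sqrt{-59082 + 7396 \cdot 3 \cdot 5^{2}}}{86} - \frac{1}{3714} = \frac{\sqrt{-59082 + 7396 \cdot 3 \cdot 25}}{86} - \frac{1}{3714} = \frac{\sqrt{-59082 + 7396 \cdot 75}}{86} - \frac{1}{3714} = \frac{\sqrt{-59082 + 554700}}{86} - \frac{1}{3714} = \frac{\sqrt{495618}}{86} - \frac{1}{3714} = - \frac{1}{3714} + \frac{\sqrt{495618}}{86}$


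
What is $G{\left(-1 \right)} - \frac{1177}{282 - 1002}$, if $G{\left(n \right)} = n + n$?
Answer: $- \frac{263}{720} \approx -0.36528$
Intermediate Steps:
$G{\left(n \right)} = 2 n$
$G{\left(-1 \right)} - \frac{1177}{282 - 1002} = 2 \left(-1\right) - \frac{1177}{282 - 1002} = -2 - \frac{1177}{282 - 1002} = -2 - \frac{1177}{-720} = -2 - - \frac{1177}{720} = -2 + \frac{1177}{720} = - \frac{263}{720}$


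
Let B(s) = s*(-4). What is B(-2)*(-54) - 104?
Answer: -536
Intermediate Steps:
B(s) = -4*s
B(-2)*(-54) - 104 = -4*(-2)*(-54) - 104 = 8*(-54) - 104 = -432 - 104 = -536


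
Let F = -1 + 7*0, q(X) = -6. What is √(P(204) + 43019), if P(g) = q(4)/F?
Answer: 5*√1721 ≈ 207.42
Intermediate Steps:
F = -1 (F = -1 + 0 = -1)
P(g) = 6 (P(g) = -6/(-1) = -6*(-1) = 6)
√(P(204) + 43019) = √(6 + 43019) = √43025 = 5*√1721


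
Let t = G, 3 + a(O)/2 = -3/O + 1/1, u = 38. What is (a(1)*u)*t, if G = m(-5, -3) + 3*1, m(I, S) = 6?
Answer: -3420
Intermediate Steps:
G = 9 (G = 6 + 3*1 = 6 + 3 = 9)
a(O) = -4 - 6/O (a(O) = -6 + 2*(-3/O + 1/1) = -6 + 2*(-3/O + 1*1) = -6 + 2*(-3/O + 1) = -6 + 2*(1 - 3/O) = -6 + (2 - 6/O) = -4 - 6/O)
t = 9
(a(1)*u)*t = ((-4 - 6/1)*38)*9 = ((-4 - 6*1)*38)*9 = ((-4 - 6)*38)*9 = -10*38*9 = -380*9 = -3420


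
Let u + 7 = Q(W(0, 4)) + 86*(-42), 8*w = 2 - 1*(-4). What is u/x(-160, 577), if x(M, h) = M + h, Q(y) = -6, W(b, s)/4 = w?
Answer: -3625/417 ≈ -8.6930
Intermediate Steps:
w = 3/4 (w = (2 - 1*(-4))/8 = (2 + 4)/8 = (1/8)*6 = 3/4 ≈ 0.75000)
W(b, s) = 3 (W(b, s) = 4*(3/4) = 3)
u = -3625 (u = -7 + (-6 + 86*(-42)) = -7 + (-6 - 3612) = -7 - 3618 = -3625)
u/x(-160, 577) = -3625/(-160 + 577) = -3625/417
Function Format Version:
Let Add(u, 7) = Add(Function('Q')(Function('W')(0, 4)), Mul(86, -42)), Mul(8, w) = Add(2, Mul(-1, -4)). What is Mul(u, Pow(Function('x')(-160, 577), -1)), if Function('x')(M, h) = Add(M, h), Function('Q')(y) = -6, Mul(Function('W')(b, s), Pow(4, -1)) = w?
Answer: Rational(-3625, 417) ≈ -8.6930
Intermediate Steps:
w = Rational(3, 4) (w = Mul(Rational(1, 8), Add(2, Mul(-1, -4))) = Mul(Rational(1, 8), Add(2, 4)) = Mul(Rational(1, 8), 6) = Rational(3, 4) ≈ 0.75000)
Function('W')(b, s) = 3 (Function('W')(b, s) = Mul(4, Rational(3, 4)) = 3)
u = -3625 (u = Add(-7, Add(-6, Mul(86, -42))) = Add(-7, Add(-6, -3612)) = Add(-7, -3618) = -3625)
Mul(u, Pow(Function('x')(-160, 577), -1)) = Mul(-3625, Pow(Add(-160, 577), -1)) = Mul(-3625, Pow(417, -1)) = Mul(-3625, Rational(1, 417)) = Rational(-3625, 417)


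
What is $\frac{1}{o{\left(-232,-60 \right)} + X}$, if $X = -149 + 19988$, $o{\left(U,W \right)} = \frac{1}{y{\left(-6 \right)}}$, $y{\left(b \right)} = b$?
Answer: $\frac{6}{119033} \approx 5.0406 \cdot 10^{-5}$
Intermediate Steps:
$o{\left(U,W \right)} = - \frac{1}{6}$ ($o{\left(U,W \right)} = \frac{1}{-6} = - \frac{1}{6}$)
$X = 19839$
$\frac{1}{o{\left(-232,-60 \right)} + X} = \frac{1}{- \frac{1}{6} + 19839} = \frac{1}{\frac{119033}{6}} = \frac{6}{119033}$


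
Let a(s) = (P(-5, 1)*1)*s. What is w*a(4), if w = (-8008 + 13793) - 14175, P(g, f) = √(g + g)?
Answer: -33560*I*√10 ≈ -1.0613e+5*I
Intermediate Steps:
P(g, f) = √2*√g (P(g, f) = √(2*g) = √2*√g)
w = -8390 (w = 5785 - 14175 = -8390)
a(s) = I*s*√10 (a(s) = ((√2*√(-5))*1)*s = ((√2*(I*√5))*1)*s = ((I*√10)*1)*s = (I*√10)*s = I*s*√10)
w*a(4) = -8390*I*4*√10 = -33560*I*√10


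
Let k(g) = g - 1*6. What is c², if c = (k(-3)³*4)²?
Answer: 72301961339136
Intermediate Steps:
k(g) = -6 + g (k(g) = g - 6 = -6 + g)
c = 8503056 (c = ((-6 - 3)³*4)² = ((-9)³*4)² = (-729*4)² = (-2916)² = 8503056)
c² = 8503056² = 72301961339136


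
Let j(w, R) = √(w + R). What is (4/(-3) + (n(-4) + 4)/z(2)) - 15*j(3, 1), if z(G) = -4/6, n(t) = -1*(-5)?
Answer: -269/6 ≈ -44.833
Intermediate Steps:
n(t) = 5
z(G) = -⅔ (z(G) = -4*⅙ = -⅔)
j(w, R) = √(R + w)
(4/(-3) + (n(-4) + 4)/z(2)) - 15*j(3, 1) = (4/(-3) + (5 + 4)/(-⅔)) - 15*√(1 + 3) = (4*(-⅓) + 9*(-3/2)) - 15*√4 = (-4/3 - 27/2) - 15*2 = -89/6 - 30 = -269/6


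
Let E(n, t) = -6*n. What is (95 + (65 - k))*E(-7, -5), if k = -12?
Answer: 7224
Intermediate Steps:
(95 + (65 - k))*E(-7, -5) = (95 + (65 - 1*(-12)))*(-6*(-7)) = (95 + (65 + 12))*42 = (95 + 77)*42 = 172*42 = 7224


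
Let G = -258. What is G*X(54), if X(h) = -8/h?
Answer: 344/9 ≈ 38.222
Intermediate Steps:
G*X(54) = -(-2064)/54 = -258*(-4/27) = 344/9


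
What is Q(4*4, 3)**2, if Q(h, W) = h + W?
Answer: 361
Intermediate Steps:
Q(h, W) = W + h
Q(4*4, 3)**2 = (3 + 4*4)**2 = (3 + 16)**2 = 19**2 = 361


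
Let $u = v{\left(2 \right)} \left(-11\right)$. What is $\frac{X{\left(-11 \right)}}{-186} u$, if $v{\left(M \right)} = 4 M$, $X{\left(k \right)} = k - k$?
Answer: $0$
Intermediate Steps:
$X{\left(k \right)} = 0$
$u = -88$ ($u = 4 \cdot 2 \left(-11\right) = 8 \left(-11\right) = -88$)
$\frac{X{\left(-11 \right)}}{-186} u = \frac{1}{-186} \cdot 0 \left(-88\right) = \left(- \frac{1}{186}\right) 0 \left(-88\right) = 0 \left(-88\right) = 0$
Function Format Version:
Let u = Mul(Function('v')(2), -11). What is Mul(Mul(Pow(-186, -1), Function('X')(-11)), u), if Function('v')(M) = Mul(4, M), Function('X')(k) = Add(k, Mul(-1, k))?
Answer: 0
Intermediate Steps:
Function('X')(k) = 0
u = -88 (u = Mul(Mul(4, 2), -11) = Mul(8, -11) = -88)
Mul(Mul(Pow(-186, -1), Function('X')(-11)), u) = Mul(Mul(Pow(-186, -1), 0), -88) = Mul(Mul(Rational(-1, 186), 0), -88) = Mul(0, -88) = 0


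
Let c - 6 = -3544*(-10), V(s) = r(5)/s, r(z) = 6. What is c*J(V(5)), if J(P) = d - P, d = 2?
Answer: 141784/5 ≈ 28357.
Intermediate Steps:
V(s) = 6/s
c = 35446 (c = 6 - 3544*(-10) = 6 + 35440 = 35446)
J(P) = 2 - P
c*J(V(5)) = 35446*(2 - 6/5) = 35446*(4/5) = 141784/5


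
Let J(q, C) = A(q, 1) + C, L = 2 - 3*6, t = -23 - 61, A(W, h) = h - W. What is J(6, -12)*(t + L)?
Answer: 1700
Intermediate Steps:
t = -84
L = -16 (L = 2 - 18 = -16)
J(q, C) = 1 + C - q (J(q, C) = (1 - q) + C = 1 + C - q)
J(6, -12)*(t + L) = (1 - 12 - 1*6)*(-84 - 16) = (1 - 12 - 6)*(-100) = -17*(-100) = 1700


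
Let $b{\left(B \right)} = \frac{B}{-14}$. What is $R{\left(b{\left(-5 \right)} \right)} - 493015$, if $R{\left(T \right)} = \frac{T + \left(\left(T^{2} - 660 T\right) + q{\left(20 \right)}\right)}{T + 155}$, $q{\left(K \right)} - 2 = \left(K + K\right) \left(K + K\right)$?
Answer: $- \frac{15012038863}{30450} \approx -4.9301 \cdot 10^{5}$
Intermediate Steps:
$b{\left(B \right)} = - \frac{B}{14}$ ($b{\left(B \right)} = B \left(- \frac{1}{14}\right) = - \frac{B}{14}$)
$q{\left(K \right)} = 2 + 4 K^{2}$ ($q{\left(K \right)} = 2 + \left(K + K\right) \left(K + K\right) = 2 + 2 K 2 K = 2 + 4 K^{2}$)
$R{\left(T \right)} = \frac{1602 + T^{2} - 659 T}{155 + T}$ ($R{\left(T \right)} = \frac{T + \left(\left(T^{2} - 660 T\right) + \left(2 + 4 \cdot 20^{2}\right)\right)}{T + 155} = \frac{T + \left(\left(T^{2} - 660 T\right) + \left(2 + 4 \cdot 400\right)\right)}{155 + T} = \frac{T + \left(\left(T^{2} - 660 T\right) + \left(2 + 1600\right)\right)}{155 + T} = \frac{T + \left(\left(T^{2} - 660 T\right) + 1602\right)}{155 + T} = \frac{T + \left(1602 + T^{2} - 660 T\right)}{155 + T} = \frac{1602 + T^{2} - 659 T}{155 + T}$)
$R{\left(b{\left(-5 \right)} \right)} - 493015 = \frac{1602 + \left(\left(- \frac{1}{14}\right) \left(-5\right)\right)^{2} - 659 \left(\left(- \frac{1}{14}\right) \left(-5\right)\right)}{155 - - \frac{5}{14}} - 493015 = \frac{1602 + \left(\frac{5}{14}\right)^{2} - \frac{3295}{14}}{155 + \frac{5}{14}} - 493015 = \frac{1602 + \frac{25}{196} - \frac{3295}{14}}{\frac{2175}{14}} - 493015 = \frac{14}{2175} \cdot \frac{267887}{196} - 493015 = \frac{267887}{30450} - 493015 = - \frac{15012038863}{30450}$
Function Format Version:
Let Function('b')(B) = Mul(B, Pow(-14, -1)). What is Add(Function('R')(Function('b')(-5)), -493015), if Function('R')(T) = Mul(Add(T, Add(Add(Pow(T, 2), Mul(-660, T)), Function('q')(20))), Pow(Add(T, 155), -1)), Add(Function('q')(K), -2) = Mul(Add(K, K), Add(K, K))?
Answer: Rational(-15012038863, 30450) ≈ -4.9301e+5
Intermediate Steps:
Function('b')(B) = Mul(Rational(-1, 14), B) (Function('b')(B) = Mul(B, Rational(-1, 14)) = Mul(Rational(-1, 14), B))
Function('q')(K) = Add(2, Mul(4, Pow(K, 2))) (Function('q')(K) = Add(2, Mul(Add(K, K), Add(K, K))) = Add(2, Mul(Mul(2, K), Mul(2, K))) = Add(2, Mul(4, Pow(K, 2))))
Function('R')(T) = Mul(Pow(Add(155, T), -1), Add(1602, Pow(T, 2), Mul(-659, T))) (Function('R')(T) = Mul(Add(T, Add(Add(Pow(T, 2), Mul(-660, T)), Add(2, Mul(4, Pow(20, 2))))), Pow(Add(T, 155), -1)) = Mul(Add(T, Add(Add(Pow(T, 2), Mul(-660, T)), Add(2, Mul(4, 400)))), Pow(Add(155, T), -1)) = Mul(Add(T, Add(Add(Pow(T, 2), Mul(-660, T)), Add(2, 1600))), Pow(Add(155, T), -1)) = Mul(Add(T, Add(Add(Pow(T, 2), Mul(-660, T)), 1602)), Pow(Add(155, T), -1)) = Mul(Add(T, Add(1602, Pow(T, 2), Mul(-660, T))), Pow(Add(155, T), -1)) = Mul(Add(1602, Pow(T, 2), Mul(-659, T)), Pow(Add(155, T), -1)) = Mul(Pow(Add(155, T), -1), Add(1602, Pow(T, 2), Mul(-659, T))))
Add(Function('R')(Function('b')(-5)), -493015) = Add(Mul(Pow(Add(155, Mul(Rational(-1, 14), -5)), -1), Add(1602, Pow(Mul(Rational(-1, 14), -5), 2), Mul(-659, Mul(Rational(-1, 14), -5)))), -493015) = Add(Mul(Pow(Add(155, Rational(5, 14)), -1), Add(1602, Pow(Rational(5, 14), 2), Mul(-659, Rational(5, 14)))), -493015) = Add(Mul(Pow(Rational(2175, 14), -1), Add(1602, Rational(25, 196), Rational(-3295, 14))), -493015) = Add(Mul(Rational(14, 2175), Rational(267887, 196)), -493015) = Add(Rational(267887, 30450), -493015) = Rational(-15012038863, 30450)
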